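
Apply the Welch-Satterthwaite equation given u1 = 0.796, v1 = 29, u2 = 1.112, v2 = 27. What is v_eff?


uc = sqrt(u1^2 + u2^2) = sqrt(0.796^2 + 1.112^2) = 1.3675379
v_eff = uc^4 / (u1^4/v1 + u2^4/v2)
= 1.3675379^4 / (0.796^4/29 + 1.112^4/27)
= 3.4974981 / 0.070474917
v_eff = 49.6276

49.6276


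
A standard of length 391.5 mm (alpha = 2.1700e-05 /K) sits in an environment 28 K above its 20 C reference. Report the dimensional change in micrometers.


dL = L * alpha * dT
= 391.5 * 2.1700e-05 * 28
= 0.2378754 mm
dL_um = 0.2378754 * 1000 = 237.8754 um

237.8754


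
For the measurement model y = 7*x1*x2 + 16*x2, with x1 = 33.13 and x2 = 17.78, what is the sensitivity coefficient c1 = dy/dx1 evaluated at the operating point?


y = 7*x1*x2 + 16*x2
dy/dx1 = 7*x2
Evaluate at x2 = 17.78: c1 = 7 * 17.78
c1 = 124.4600

124.4600


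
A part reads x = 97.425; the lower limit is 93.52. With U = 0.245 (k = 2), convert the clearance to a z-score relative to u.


u = U / k = 0.245 / 2 = 0.1225
margin = |LSL - x| = |93.52 - 97.425| = 3.905
z = margin / u = 3.905 / 0.1225
z = 31.8776

31.8776


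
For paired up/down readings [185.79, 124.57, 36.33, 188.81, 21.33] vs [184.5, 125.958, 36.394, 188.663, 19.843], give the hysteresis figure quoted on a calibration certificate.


|185.79 - 184.5| = 1.2900
|124.57 - 125.958| = 1.3880
|36.33 - 36.394| = 0.0640
|188.81 - 188.663| = 0.1470
|21.33 - 19.843| = 1.4870
hysteresis = max(diffs) = 1.4870

1.4870


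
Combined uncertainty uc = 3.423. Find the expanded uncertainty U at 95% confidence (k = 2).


U = k * uc
U = 2 * 3.423
U = 6.8460

6.8460


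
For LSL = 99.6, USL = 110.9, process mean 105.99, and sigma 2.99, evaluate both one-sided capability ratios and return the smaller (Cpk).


Cpu = (USL - mean) / (3*sigma) = (110.9 - 105.99) / (3*2.99) = 0.5474
Cpl = (mean - LSL) / (3*sigma) = (105.99 - 99.6) / (3*2.99) = 0.7124
Cpk = min(Cpu, Cpl) = 0.5474

0.5474


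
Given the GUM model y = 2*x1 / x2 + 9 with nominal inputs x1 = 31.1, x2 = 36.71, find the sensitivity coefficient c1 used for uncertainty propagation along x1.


y = 2*x1 / x2 + 9
dy/dx1 = 2/x2
Evaluate at x2 = 36.71: c1 = 2 / 36.71
c1 = 0.0545

0.0545


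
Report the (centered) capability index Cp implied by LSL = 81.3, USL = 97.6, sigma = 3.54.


Cp = (USL - LSL) / (6 * sigma)
= (97.6 - 81.3) / (6 * 3.54)
= 16.3000 / 21.2400
= 0.7674

0.7674


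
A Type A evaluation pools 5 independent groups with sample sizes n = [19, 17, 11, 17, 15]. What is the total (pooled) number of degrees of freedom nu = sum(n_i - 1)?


nu = sum_i (n_i - 1)
nu = ((19 - 1) + (17 - 1) + (11 - 1) + (17 - 1) + (15 - 1))
nu = 18 + 16 + 10 + 16 + 14
nu = 74

74


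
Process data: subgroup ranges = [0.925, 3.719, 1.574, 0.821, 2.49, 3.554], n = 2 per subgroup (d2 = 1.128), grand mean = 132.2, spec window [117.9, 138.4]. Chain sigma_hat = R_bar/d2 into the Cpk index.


R_bar = (0.925 + 3.719 + 1.574 + 0.821 + 2.49 + 3.554) / 6 = 2.1805
sigma = R_bar / d2 = 2.1805 / 1.128 = 1.9330674
Cp = (USL - LSL)/(6*sigma) = (138.4 - 117.9)/(6*1.9330674) = 1.7675
Cpu = (138.4 - 132.2)/(3*1.9330674) = 1.0691
Cpl = (132.2 - 117.9)/(3*1.9330674) = 2.4659
Cpk = min(Cpu, Cpl) = 1.0691

1.0691


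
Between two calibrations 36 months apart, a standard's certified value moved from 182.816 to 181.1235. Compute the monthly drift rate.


rate = (v2 - v1) / months
= (181.1235 - 182.816) / 36
= -1.6925 / 36
= -0.0470

-0.0470


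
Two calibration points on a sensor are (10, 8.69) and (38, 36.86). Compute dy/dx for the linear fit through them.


slope = (y2 - y1) / (x2 - x1)
= (36.86 - 8.69) / (38 - 10)
= 28.1700 / 28
= 1.0061

1.0061


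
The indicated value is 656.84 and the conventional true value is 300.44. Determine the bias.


Systematic error = measured - true
= 656.84 - 300.44
= 356.4000

356.4000


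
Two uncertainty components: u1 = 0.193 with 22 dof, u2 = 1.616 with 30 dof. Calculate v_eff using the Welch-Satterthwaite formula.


uc = sqrt(u1^2 + u2^2) = sqrt(0.193^2 + 1.616^2) = 1.6274843
v_eff = uc^4 / (u1^4/v1 + u2^4/v2)
= 1.6274843^4 / (0.193^4/22 + 1.616^4/30)
= 7.015639 / 0.22738648
v_eff = 30.8534

30.8534


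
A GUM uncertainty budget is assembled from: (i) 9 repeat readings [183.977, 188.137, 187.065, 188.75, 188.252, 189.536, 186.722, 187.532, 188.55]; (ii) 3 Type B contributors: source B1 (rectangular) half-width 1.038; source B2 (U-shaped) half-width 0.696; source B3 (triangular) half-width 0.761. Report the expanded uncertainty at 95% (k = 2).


mean = (183.977 + 188.137 + 187.065 + 188.75 + 188.252 + 189.536 + 186.722 + 187.532 + 188.55) / 9 = 187.6134444
s = sqrt(sum((x - mean)^2)/(n-1)) = 1.615271
u_A = s / sqrt(n) = 1.615271 / sqrt(9) = 0.53842367
u_B1 = 1.038 / sqrt(3) = 0.59928958
u_B2 = 0.696 / sqrt(2) = 0.49214632
u_B3 = 0.761 / sqrt(6) = 0.31067695
uc = sqrt(0.53842367^2 + 0.59928958^2 + 0.49214632^2 + 0.31067695^2) = 0.99386932
U = k * uc = 2 * 0.99386932
U = 1.9877

1.9877


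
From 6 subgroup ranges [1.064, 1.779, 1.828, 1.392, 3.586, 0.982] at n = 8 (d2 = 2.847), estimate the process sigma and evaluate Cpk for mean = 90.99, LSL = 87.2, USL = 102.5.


R_bar = (1.064 + 1.779 + 1.828 + 1.392 + 3.586 + 0.982) / 6 = 1.7718333
sigma = R_bar / d2 = 1.7718333 / 2.847 = 0.622351
Cp = (USL - LSL)/(6*sigma) = (102.5 - 87.2)/(6*0.622351) = 4.0974
Cpu = (102.5 - 90.99)/(3*0.622351) = 6.1648
Cpl = (90.99 - 87.2)/(3*0.622351) = 2.0299
Cpk = min(Cpu, Cpl) = 2.0299

2.0299


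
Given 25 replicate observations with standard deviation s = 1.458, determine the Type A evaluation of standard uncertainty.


u_A = s / sqrt(n)
u_A = 1.458 / sqrt(25)
u_A = 1.458 / 5
u_A = 0.2916

0.2916


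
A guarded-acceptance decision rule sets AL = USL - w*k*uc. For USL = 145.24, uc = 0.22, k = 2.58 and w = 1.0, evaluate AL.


U = k * uc = 2.58 * 0.22 = 0.5676
guard band g = w * U = 1.0 * 0.5676 = 0.5676
AL = USL - g = 145.24 - 0.5676
AL = 144.6724

144.6724


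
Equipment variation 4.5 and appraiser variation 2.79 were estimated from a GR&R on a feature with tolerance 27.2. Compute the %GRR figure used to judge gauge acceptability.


GRR = sqrt(EV^2 + AV^2) = sqrt(4.5^2 + 2.79^2) = 5.2947238
%GRR = GRR / tol * 100 = 5.2947238 / 27.2 * 100
%GRR = 19.4659

19.4659


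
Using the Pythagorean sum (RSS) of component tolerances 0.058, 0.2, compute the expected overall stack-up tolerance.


RSS = sqrt(0.058^2 + 0.2^2)
= sqrt(0.043364)
= 0.2082

0.2082


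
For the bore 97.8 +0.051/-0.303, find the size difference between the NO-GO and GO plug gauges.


GO = nominal - lower_tol (smallest hole = maximum material condition)
GO = 97.8 - 0.303 = 97.497
NO-GO = nominal + upper_tol (largest hole = least material condition)
NO-GO = 97.8 + 0.051 = 97.851
spread = NO-GO - GO = 97.851 - 97.497 = 0.3540

0.3540


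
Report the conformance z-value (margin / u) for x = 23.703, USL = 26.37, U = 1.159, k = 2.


u = U / k = 1.159 / 2 = 0.5795
margin = |USL - x| = |26.37 - 23.703| = 2.667
z = margin / u = 2.667 / 0.5795
z = 4.6022

4.6022


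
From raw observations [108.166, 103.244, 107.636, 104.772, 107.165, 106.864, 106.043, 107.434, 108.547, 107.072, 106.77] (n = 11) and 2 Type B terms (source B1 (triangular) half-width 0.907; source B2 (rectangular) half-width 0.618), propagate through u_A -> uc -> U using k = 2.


mean = (108.166 + 103.244 + 107.636 + 104.772 + 107.165 + 106.864 + 106.043 + 107.434 + 108.547 + 107.072 + 106.77) / 11 = 106.7011818
s = sqrt(sum((x - mean)^2)/(n-1)) = 1.5314887
u_A = s / sqrt(n) = 1.5314887 / sqrt(11) = 0.46176122
u_B1 = 0.907 / sqrt(6) = 0.3702812
u_B2 = 0.618 / sqrt(3) = 0.35680247
uc = sqrt(0.46176122^2 + 0.3702812^2 + 0.35680247^2) = 0.69111475
U = k * uc = 2 * 0.69111475
U = 1.3822

1.3822


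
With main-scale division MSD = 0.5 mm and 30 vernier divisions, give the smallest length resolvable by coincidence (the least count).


LC = MSD / n_div
= 0.5 / 30
= 0.0167

0.0167


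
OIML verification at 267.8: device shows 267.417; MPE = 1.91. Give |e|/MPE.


e = indication - reference = 267.417 - 267.8 = -0.3830
|e| = 0.3830
ratio = |e| / MPE = 0.3830 / 1.91
ratio = 0.2005

0.2005


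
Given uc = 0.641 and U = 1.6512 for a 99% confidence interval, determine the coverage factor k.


k = U / uc
k = 1.6512 / 0.641
k = 2.576

2.576


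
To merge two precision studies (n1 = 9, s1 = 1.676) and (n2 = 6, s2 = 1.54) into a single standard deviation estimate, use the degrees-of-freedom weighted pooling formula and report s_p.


s_p = sqrt(((n1-1)*s1^2 + (n2-1)*s2^2) / (n1+n2-2))
numerator = (9-1)*1.676^2 + (6-1)*1.54^2 = 22.471808 + 11.858 = 34.329808
denominator = 9 + 6 - 2 = 13
s_p^2 = 34.329808 / 13 = 2.6407545
s_p = sqrt(2.6407545) = 1.6250

1.6250


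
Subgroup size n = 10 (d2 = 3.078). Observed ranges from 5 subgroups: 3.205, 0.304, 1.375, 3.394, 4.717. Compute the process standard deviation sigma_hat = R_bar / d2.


R_bar = (3.205 + 0.304 + 1.375 + 3.394 + 4.717) / 5
R_bar = 12.995 / 5 = 2.599
sigma_hat = R_bar / d2 = 2.599 / 3.078 = 0.8444

0.8444


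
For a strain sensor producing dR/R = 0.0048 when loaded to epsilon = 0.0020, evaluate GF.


GF = (dR/R) / epsilon
= 0.0048 / 0.0020
= 2.4000

2.4000


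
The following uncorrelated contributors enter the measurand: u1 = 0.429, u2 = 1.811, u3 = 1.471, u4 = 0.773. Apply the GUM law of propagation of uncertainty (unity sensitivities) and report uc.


uc = sqrt(0.429^2 + 1.811^2 + 1.471^2 + 0.773^2)
uc = sqrt(6.225132)
uc = 2.4950

2.4950


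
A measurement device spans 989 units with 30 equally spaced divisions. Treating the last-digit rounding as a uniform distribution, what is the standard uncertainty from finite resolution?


resolution = range / divisions
resolution = 989 / 30 = 32.966667
u_res = resolution / (2*sqrt(3))
u_res = 32.966667 / 3.4641016
u_res = 9.5167

9.5167


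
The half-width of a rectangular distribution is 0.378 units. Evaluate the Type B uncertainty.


u_B = half_width / sqrt(3)
u_B = 0.378 / 1.7320508
u_B = 0.2182

0.2182


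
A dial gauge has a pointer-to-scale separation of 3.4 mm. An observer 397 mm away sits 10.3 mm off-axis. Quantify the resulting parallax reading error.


error = h * offset / d
= 3.4 * 10.3 / 397
= 0.0882

0.0882


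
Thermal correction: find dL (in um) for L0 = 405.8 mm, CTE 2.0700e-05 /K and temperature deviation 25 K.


dL = L * alpha * dT
= 405.8 * 2.0700e-05 * 25
= 0.2100015 mm
dL_um = 0.2100015 * 1000 = 210.0015 um

210.0015


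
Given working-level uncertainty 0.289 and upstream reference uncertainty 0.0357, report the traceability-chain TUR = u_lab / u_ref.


TUR = u_lab / u_ref
= 0.289 / 0.0357
= 8.0952

8.0952


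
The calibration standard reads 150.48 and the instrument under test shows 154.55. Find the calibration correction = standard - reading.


Correction = standard - reading
= 150.48 - 154.55
= -4.0700

-4.0700


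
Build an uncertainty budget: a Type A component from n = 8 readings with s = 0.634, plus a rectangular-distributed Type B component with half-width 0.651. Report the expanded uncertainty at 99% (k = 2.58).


u_A = s / sqrt(n) = 0.634 / sqrt(8) = 0.22415285
u_B = half_width / sqrt(3) = 0.651 / sqrt(3) = 0.37585503
uc = sqrt(u_A^2 + u_B^2) = sqrt(0.22415285^2 + 0.37585503^2) = 0.43762027
U = k * uc = 2.58 * 0.43762027
U = 1.1291

1.1291


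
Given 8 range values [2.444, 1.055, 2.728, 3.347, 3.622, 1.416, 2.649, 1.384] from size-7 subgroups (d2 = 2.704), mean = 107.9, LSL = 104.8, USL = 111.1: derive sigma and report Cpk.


R_bar = (2.444 + 1.055 + 2.728 + 3.347 + 3.622 + 1.416 + 2.649 + 1.384) / 8 = 2.330625
sigma = R_bar / d2 = 2.330625 / 2.704 = 0.86191753
Cp = (USL - LSL)/(6*sigma) = (111.1 - 104.8)/(6*0.86191753) = 1.2182
Cpu = (111.1 - 107.9)/(3*0.86191753) = 1.2376
Cpl = (107.9 - 104.8)/(3*0.86191753) = 1.1989
Cpk = min(Cpu, Cpl) = 1.1989

1.1989


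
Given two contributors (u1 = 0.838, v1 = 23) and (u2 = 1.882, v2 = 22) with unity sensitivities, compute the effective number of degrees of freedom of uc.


uc = sqrt(u1^2 + u2^2) = sqrt(0.838^2 + 1.882^2) = 2.0601379
v_eff = uc^4 / (u1^4/v1 + u2^4/v2)
= 2.0601379^4 / (0.838^4/23 + 1.882^4/22)
= 18.012963 / 0.59167869
v_eff = 30.4438

30.4438


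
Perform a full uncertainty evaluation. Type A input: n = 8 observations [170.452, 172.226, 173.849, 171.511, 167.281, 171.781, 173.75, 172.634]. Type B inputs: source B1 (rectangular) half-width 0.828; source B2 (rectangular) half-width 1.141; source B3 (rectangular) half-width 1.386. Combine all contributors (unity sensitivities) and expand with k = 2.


mean = (170.452 + 172.226 + 173.849 + 171.511 + 167.281 + 171.781 + 173.75 + 172.634) / 8 = 171.6855
s = sqrt(sum((x - mean)^2)/(n-1)) = 2.1076527
u_A = s / sqrt(n) = 2.1076527 / sqrt(8) = 0.74516776
u_B1 = 0.828 / sqrt(3) = 0.47804602
u_B2 = 1.141 / sqrt(3) = 0.65875666
u_B3 = 1.386 / sqrt(3) = 0.80020747
uc = sqrt(0.74516776^2 + 0.47804602^2 + 0.65875666^2 + 0.80020747^2) = 1.3631197
U = k * uc = 2 * 1.3631197
U = 2.7262

2.7262


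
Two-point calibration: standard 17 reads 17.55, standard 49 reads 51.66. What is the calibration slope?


slope = (y2 - y1) / (x2 - x1)
= (51.66 - 17.55) / (49 - 17)
= 34.1100 / 32
= 1.0659

1.0659


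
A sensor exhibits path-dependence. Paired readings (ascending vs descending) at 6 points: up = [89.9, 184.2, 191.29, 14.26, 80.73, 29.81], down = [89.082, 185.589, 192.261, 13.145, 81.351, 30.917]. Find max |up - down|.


|89.9 - 89.082| = 0.8180
|184.2 - 185.589| = 1.3890
|191.29 - 192.261| = 0.9710
|14.26 - 13.145| = 1.1150
|80.73 - 81.351| = 0.6210
|29.81 - 30.917| = 1.1070
hysteresis = max(diffs) = 1.3890

1.3890


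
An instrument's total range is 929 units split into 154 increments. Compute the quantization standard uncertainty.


resolution = range / divisions
resolution = 929 / 154 = 6.0324675
u_res = resolution / (2*sqrt(3))
u_res = 6.0324675 / 3.4641016
u_res = 1.7414

1.7414


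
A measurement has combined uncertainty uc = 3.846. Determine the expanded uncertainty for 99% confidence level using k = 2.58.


U = k * uc
U = 2.58 * 3.846
U = 9.9227

9.9227


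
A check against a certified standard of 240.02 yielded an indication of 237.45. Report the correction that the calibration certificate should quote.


Correction = standard - reading
= 240.02 - 237.45
= 2.5700

2.5700


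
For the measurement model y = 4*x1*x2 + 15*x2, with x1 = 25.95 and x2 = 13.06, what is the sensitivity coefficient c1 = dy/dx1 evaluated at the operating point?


y = 4*x1*x2 + 15*x2
dy/dx1 = 4*x2
Evaluate at x2 = 13.06: c1 = 4 * 13.06
c1 = 52.2400

52.2400


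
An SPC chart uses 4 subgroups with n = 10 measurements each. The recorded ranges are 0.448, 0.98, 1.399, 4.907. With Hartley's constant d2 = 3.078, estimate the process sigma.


R_bar = (0.448 + 0.98 + 1.399 + 4.907) / 4
R_bar = 7.734 / 4 = 1.9335
sigma_hat = R_bar / d2 = 1.9335 / 3.078 = 0.6282

0.6282


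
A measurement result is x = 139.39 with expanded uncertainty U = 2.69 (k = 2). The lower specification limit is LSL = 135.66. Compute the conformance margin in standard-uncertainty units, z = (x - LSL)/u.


u = U / k = 2.69 / 2 = 1.345
margin = |LSL - x| = |135.66 - 139.39| = 3.73
z = margin / u = 3.73 / 1.345
z = 2.7732

2.7732


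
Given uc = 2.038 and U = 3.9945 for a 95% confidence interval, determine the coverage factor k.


k = U / uc
k = 3.9945 / 2.038
k = 1.96

1.96


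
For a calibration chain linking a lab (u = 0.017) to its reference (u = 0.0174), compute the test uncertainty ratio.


TUR = u_lab / u_ref
= 0.017 / 0.0174
= 0.9770

0.9770


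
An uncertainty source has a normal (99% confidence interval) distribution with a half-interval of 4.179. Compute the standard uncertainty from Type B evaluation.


u_B = half_width / 2.576
u_B = 4.179 / 2.576
u_B = 1.6223

1.6223


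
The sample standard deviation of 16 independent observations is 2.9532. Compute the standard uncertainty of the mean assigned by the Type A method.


u_A = s / sqrt(n)
u_A = 2.9532 / sqrt(16)
u_A = 2.9532 / 4
u_A = 0.7383

0.7383


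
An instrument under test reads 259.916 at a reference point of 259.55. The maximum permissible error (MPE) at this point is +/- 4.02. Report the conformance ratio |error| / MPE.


e = indication - reference = 259.916 - 259.55 = 0.3660
|e| = 0.3660
ratio = |e| / MPE = 0.3660 / 4.02
ratio = 0.0910

0.0910


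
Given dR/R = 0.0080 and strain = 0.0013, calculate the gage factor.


GF = (dR/R) / epsilon
= 0.0080 / 0.0013
= 6.1538

6.1538


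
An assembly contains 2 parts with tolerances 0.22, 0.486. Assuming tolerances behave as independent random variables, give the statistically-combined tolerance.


RSS = sqrt(0.22^2 + 0.486^2)
= sqrt(0.284596)
= 0.5335

0.5335


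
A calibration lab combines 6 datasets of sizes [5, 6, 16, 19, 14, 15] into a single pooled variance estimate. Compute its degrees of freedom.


nu = sum_i (n_i - 1)
nu = ((5 - 1) + (6 - 1) + (16 - 1) + (19 - 1) + (14 - 1) + (15 - 1))
nu = 4 + 5 + 15 + 18 + 13 + 14
nu = 69

69


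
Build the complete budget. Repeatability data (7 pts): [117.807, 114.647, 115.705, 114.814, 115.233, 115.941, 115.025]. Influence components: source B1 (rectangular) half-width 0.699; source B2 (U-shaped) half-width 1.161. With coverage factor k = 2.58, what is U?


mean = (117.807 + 114.647 + 115.705 + 114.814 + 115.233 + 115.941 + 115.025) / 7 = 115.596
s = sqrt(sum((x - mean)^2)/(n-1)) = 1.0793024
u_A = s / sqrt(n) = 1.0793024 / sqrt(7) = 0.40793796
u_B1 = 0.699 / sqrt(3) = 0.40356784
u_B2 = 1.161 / sqrt(2) = 0.82095097
uc = sqrt(0.40793796^2 + 0.40356784^2 + 0.82095097^2) = 1.0016191
U = k * uc = 2.58 * 1.0016191
U = 2.5842

2.5842


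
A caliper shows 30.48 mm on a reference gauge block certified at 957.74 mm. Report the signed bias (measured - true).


Systematic error = measured - true
= 30.48 - 957.74
= -927.2600

-927.2600


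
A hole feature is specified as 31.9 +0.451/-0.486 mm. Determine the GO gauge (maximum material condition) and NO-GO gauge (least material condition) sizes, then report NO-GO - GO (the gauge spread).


GO = nominal - lower_tol (smallest hole = maximum material condition)
GO = 31.9 - 0.486 = 31.414
NO-GO = nominal + upper_tol (largest hole = least material condition)
NO-GO = 31.9 + 0.451 = 32.351
spread = NO-GO - GO = 32.351 - 31.414 = 0.9370

0.9370


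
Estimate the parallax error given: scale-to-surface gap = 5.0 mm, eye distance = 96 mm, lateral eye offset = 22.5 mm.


error = h * offset / d
= 5.0 * 22.5 / 96
= 1.1719

1.1719


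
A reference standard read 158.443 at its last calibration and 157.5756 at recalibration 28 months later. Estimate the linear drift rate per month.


rate = (v2 - v1) / months
= (157.5756 - 158.443) / 28
= -0.8674 / 28
= -0.0310

-0.0310


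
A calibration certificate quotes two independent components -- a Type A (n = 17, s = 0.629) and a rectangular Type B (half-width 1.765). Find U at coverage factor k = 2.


u_A = s / sqrt(n) = 0.629 / sqrt(17) = 0.15255491
u_B = half_width / sqrt(3) = 1.765 / sqrt(3) = 1.0190232
uc = sqrt(u_A^2 + u_B^2) = sqrt(0.15255491^2 + 1.0190232^2) = 1.0303792
U = k * uc = 2 * 1.0303792
U = 2.0608

2.0608


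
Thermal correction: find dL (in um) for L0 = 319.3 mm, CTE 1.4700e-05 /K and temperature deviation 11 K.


dL = L * alpha * dT
= 319.3 * 1.4700e-05 * 11
= 0.0516308 mm
dL_um = 0.0516308 * 1000 = 51.6308 um

51.6308


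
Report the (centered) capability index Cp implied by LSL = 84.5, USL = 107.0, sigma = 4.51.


Cp = (USL - LSL) / (6 * sigma)
= (107.0 - 84.5) / (6 * 4.51)
= 22.5000 / 27.0600
= 0.8315

0.8315


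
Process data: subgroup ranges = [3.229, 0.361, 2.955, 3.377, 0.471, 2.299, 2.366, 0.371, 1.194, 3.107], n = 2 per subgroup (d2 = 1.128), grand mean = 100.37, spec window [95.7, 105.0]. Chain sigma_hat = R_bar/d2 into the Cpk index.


R_bar = (3.229 + 0.361 + 2.955 + 3.377 + 0.471 + 2.299 + 2.366 + 0.371 + 1.194 + 3.107) / 10 = 1.973
sigma = R_bar / d2 = 1.973 / 1.128 = 1.7491135
Cp = (USL - LSL)/(6*sigma) = (105.0 - 95.7)/(6*1.7491135) = 0.8862
Cpu = (105.0 - 100.37)/(3*1.7491135) = 0.8824
Cpl = (100.37 - 95.7)/(3*1.7491135) = 0.8900
Cpk = min(Cpu, Cpl) = 0.8824

0.8824


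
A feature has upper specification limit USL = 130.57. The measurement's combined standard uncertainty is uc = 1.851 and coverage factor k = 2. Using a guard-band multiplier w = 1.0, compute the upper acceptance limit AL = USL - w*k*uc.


U = k * uc = 2 * 1.851 = 3.702
guard band g = w * U = 1.0 * 3.702 = 3.702
AL = USL - g = 130.57 - 3.702
AL = 126.8680

126.8680


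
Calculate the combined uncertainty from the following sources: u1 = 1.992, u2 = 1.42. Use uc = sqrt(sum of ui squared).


uc = sqrt(1.992^2 + 1.42^2)
uc = sqrt(5.984464)
uc = 2.4463

2.4463


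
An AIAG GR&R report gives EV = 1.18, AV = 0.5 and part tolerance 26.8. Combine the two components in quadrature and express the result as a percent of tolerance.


GRR = sqrt(EV^2 + AV^2) = sqrt(1.18^2 + 0.5^2) = 1.2815615
%GRR = GRR / tol * 100 = 1.2815615 / 26.8 * 100
%GRR = 4.7819

4.7819


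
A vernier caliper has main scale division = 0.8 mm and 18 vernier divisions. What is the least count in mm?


LC = MSD / n_div
= 0.8 / 18
= 0.0444

0.0444


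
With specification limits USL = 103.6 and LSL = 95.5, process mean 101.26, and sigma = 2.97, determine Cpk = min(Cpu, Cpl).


Cpu = (USL - mean) / (3*sigma) = (103.6 - 101.26) / (3*2.97) = 0.2626
Cpl = (mean - LSL) / (3*sigma) = (101.26 - 95.5) / (3*2.97) = 0.6465
Cpk = min(Cpu, Cpl) = 0.2626

0.2626


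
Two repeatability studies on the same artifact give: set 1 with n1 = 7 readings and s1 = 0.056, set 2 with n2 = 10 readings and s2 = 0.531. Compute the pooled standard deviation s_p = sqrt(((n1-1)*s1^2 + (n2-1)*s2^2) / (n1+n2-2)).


s_p = sqrt(((n1-1)*s1^2 + (n2-1)*s2^2) / (n1+n2-2))
numerator = (7-1)*0.056^2 + (10-1)*0.531^2 = 0.018816 + 2.537649 = 2.556465
denominator = 7 + 10 - 2 = 15
s_p^2 = 2.556465 / 15 = 0.170431
s_p = sqrt(0.170431) = 0.4128

0.4128


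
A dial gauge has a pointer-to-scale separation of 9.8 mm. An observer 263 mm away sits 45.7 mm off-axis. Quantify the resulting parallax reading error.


error = h * offset / d
= 9.8 * 45.7 / 263
= 1.7029

1.7029


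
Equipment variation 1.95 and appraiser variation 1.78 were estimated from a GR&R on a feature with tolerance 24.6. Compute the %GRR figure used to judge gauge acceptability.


GRR = sqrt(EV^2 + AV^2) = sqrt(1.95^2 + 1.78^2) = 2.6402462
%GRR = GRR / tol * 100 = 2.6402462 / 24.6 * 100
%GRR = 10.7327

10.7327


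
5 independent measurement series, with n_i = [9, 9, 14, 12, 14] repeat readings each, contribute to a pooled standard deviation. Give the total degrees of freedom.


nu = sum_i (n_i - 1)
nu = ((9 - 1) + (9 - 1) + (14 - 1) + (12 - 1) + (14 - 1))
nu = 8 + 8 + 13 + 11 + 13
nu = 53

53


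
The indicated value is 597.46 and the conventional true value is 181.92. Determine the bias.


Systematic error = measured - true
= 597.46 - 181.92
= 415.5400

415.5400


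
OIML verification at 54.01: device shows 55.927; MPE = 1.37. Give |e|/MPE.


e = indication - reference = 55.927 - 54.01 = 1.9170
|e| = 1.9170
ratio = |e| / MPE = 1.9170 / 1.37
ratio = 1.3993

1.3993


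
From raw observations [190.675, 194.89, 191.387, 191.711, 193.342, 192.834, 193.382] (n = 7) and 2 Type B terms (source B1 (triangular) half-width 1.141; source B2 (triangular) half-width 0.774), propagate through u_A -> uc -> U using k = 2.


mean = (190.675 + 194.89 + 191.387 + 191.711 + 193.342 + 192.834 + 193.382) / 7 = 192.603
s = sqrt(sum((x - mean)^2)/(n-1)) = 1.4392241
u_A = s / sqrt(n) = 1.4392241 / sqrt(7) = 0.54397558
u_B1 = 1.141 / sqrt(6) = 0.4658113
u_B2 = 0.774 / sqrt(6) = 0.31598418
uc = sqrt(0.54397558^2 + 0.4658113^2 + 0.31598418^2) = 0.7827743
U = k * uc = 2 * 0.7827743
U = 1.5655

1.5655


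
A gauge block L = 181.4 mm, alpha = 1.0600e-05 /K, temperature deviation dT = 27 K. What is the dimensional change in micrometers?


dL = L * alpha * dT
= 181.4 * 1.0600e-05 * 27
= 0.0519167 mm
dL_um = 0.0519167 * 1000 = 51.9167 um

51.9167


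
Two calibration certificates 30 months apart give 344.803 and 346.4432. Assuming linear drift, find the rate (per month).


rate = (v2 - v1) / months
= (346.4432 - 344.803) / 30
= 1.6402 / 30
= 0.0547

0.0547


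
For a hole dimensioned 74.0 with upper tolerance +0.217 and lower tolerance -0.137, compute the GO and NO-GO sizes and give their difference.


GO = nominal - lower_tol (smallest hole = maximum material condition)
GO = 74.0 - 0.137 = 73.863
NO-GO = nominal + upper_tol (largest hole = least material condition)
NO-GO = 74.0 + 0.217 = 74.217
spread = NO-GO - GO = 74.217 - 73.863 = 0.3540

0.3540


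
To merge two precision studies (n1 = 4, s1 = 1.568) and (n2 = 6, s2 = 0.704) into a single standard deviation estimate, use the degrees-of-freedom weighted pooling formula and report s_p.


s_p = sqrt(((n1-1)*s1^2 + (n2-1)*s2^2) / (n1+n2-2))
numerator = (4-1)*1.568^2 + (6-1)*0.704^2 = 7.375872 + 2.47808 = 9.853952
denominator = 4 + 6 - 2 = 8
s_p^2 = 9.853952 / 8 = 1.231744
s_p = sqrt(1.231744) = 1.1098

1.1098


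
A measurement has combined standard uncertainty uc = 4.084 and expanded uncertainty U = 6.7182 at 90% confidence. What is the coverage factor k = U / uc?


k = U / uc
k = 6.7182 / 4.084
k = 1.645

1.645


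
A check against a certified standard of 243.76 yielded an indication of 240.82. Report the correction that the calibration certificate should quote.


Correction = standard - reading
= 243.76 - 240.82
= 2.9400

2.9400


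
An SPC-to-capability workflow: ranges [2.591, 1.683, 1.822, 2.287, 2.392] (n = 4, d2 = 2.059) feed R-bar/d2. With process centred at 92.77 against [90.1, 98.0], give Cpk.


R_bar = (2.591 + 1.683 + 1.822 + 2.287 + 2.392) / 5 = 2.155
sigma = R_bar / d2 = 2.155 / 2.059 = 1.0466246
Cp = (USL - LSL)/(6*sigma) = (98.0 - 90.1)/(6*1.0466246) = 1.2580
Cpu = (98.0 - 92.77)/(3*1.0466246) = 1.6657
Cpl = (92.77 - 90.1)/(3*1.0466246) = 0.8504
Cpk = min(Cpu, Cpl) = 0.8504

0.8504


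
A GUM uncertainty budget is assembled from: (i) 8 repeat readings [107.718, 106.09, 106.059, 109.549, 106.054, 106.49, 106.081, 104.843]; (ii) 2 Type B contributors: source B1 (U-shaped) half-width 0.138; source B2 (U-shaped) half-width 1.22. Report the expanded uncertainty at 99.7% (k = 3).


mean = (107.718 + 106.09 + 106.059 + 109.549 + 106.054 + 106.49 + 106.081 + 104.843) / 8 = 106.6105
s = sqrt(sum((x - mean)^2)/(n-1)) = 1.4225254
u_A = s / sqrt(n) = 1.4225254 / sqrt(8) = 0.50293868
u_B1 = 0.138 / sqrt(2) = 0.097580736
u_B2 = 1.22 / sqrt(2) = 0.86267027
uc = sqrt(0.50293868^2 + 0.097580736^2 + 0.86267027^2) = 1.0033291
U = k * uc = 3 * 1.0033291
U = 3.0100

3.0100


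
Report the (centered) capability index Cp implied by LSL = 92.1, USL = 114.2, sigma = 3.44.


Cp = (USL - LSL) / (6 * sigma)
= (114.2 - 92.1) / (6 * 3.44)
= 22.1000 / 20.6400
= 1.0707

1.0707


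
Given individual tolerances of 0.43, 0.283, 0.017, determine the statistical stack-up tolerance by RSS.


RSS = sqrt(0.43^2 + 0.283^2 + 0.017^2)
= sqrt(0.265278)
= 0.5151

0.5151


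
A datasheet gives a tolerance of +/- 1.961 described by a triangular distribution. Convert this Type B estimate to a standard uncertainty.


u_B = half_width / sqrt(6)
u_B = 1.961 / 2.4494897
u_B = 0.8006

0.8006


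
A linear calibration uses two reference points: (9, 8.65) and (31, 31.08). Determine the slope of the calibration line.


slope = (y2 - y1) / (x2 - x1)
= (31.08 - 8.65) / (31 - 9)
= 22.4300 / 22
= 1.0195

1.0195


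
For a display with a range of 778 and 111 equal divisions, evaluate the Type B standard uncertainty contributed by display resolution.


resolution = range / divisions
resolution = 778 / 111 = 7.009009
u_res = resolution / (2*sqrt(3))
u_res = 7.009009 / 3.4641016
u_res = 2.0233

2.0233


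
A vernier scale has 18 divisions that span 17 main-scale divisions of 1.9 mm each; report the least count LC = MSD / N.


LC = MSD / n_div
= 1.9 / 18
= 0.1056

0.1056


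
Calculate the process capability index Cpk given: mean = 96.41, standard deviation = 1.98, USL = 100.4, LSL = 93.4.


Cpu = (USL - mean) / (3*sigma) = (100.4 - 96.41) / (3*1.98) = 0.6717
Cpl = (mean - LSL) / (3*sigma) = (96.41 - 93.4) / (3*1.98) = 0.5067
Cpk = min(Cpu, Cpl) = 0.5067

0.5067


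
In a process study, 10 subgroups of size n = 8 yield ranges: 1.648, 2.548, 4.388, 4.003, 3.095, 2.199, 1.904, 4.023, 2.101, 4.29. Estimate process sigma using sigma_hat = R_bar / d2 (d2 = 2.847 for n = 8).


R_bar = (1.648 + 2.548 + 4.388 + 4.003 + 3.095 + 2.199 + 1.904 + 4.023 + 2.101 + 4.29) / 10
R_bar = 30.199 / 10 = 3.0199
sigma_hat = R_bar / d2 = 3.0199 / 2.847 = 1.0607

1.0607


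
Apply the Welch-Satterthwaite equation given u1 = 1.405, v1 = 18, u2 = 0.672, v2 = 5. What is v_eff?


uc = sqrt(u1^2 + u2^2) = sqrt(1.405^2 + 0.672^2) = 1.5574367
v_eff = uc^4 / (u1^4/v1 + u2^4/v2)
= 1.5574367^4 / (1.405^4/18 + 0.672^4/5)
= 5.8835794 / 0.25727311
v_eff = 22.8690

22.8690


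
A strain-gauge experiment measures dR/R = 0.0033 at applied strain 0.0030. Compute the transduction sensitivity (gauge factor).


GF = (dR/R) / epsilon
= 0.0033 / 0.0030
= 1.1000

1.1000


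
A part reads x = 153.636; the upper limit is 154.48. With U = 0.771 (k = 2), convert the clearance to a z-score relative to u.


u = U / k = 0.771 / 2 = 0.3855
margin = |USL - x| = |154.48 - 153.636| = 0.844
z = margin / u = 0.844 / 0.3855
z = 2.1894

2.1894


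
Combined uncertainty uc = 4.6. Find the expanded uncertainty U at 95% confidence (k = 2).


U = k * uc
U = 2 * 4.6
U = 9.2000

9.2000


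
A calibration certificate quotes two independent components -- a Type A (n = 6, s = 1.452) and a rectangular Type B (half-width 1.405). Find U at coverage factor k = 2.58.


u_A = s / sqrt(n) = 1.452 / sqrt(6) = 0.59277652
u_B = half_width / sqrt(3) = 1.405 / sqrt(3) = 0.81117713
uc = sqrt(u_A^2 + u_B^2) = sqrt(0.59277652^2 + 0.81117713^2) = 1.0046852
U = k * uc = 2.58 * 1.0046852
U = 2.5921

2.5921


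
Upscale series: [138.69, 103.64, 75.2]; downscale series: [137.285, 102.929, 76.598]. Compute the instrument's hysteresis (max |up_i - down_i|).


|138.69 - 137.285| = 1.4050
|103.64 - 102.929| = 0.7110
|75.2 - 76.598| = 1.3980
hysteresis = max(diffs) = 1.4050

1.4050


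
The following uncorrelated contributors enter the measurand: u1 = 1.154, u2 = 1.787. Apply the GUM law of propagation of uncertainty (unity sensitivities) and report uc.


uc = sqrt(1.154^2 + 1.787^2)
uc = sqrt(4.525085)
uc = 2.1272

2.1272


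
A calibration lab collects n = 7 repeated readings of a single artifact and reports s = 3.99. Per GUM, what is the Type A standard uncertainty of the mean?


u_A = s / sqrt(n)
u_A = 3.99 / sqrt(7)
u_A = 3.99 / 2.6457513
u_A = 1.5081

1.5081


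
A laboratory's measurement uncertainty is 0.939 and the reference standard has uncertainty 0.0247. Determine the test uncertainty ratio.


TUR = u_lab / u_ref
= 0.939 / 0.0247
= 38.0162

38.0162


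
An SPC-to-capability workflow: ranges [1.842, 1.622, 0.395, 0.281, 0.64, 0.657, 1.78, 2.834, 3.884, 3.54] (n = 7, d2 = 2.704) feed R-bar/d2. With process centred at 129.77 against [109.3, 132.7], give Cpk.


R_bar = (1.842 + 1.622 + 0.395 + 0.281 + 0.64 + 0.657 + 1.78 + 2.834 + 3.884 + 3.54) / 10 = 1.7475
sigma = R_bar / d2 = 1.7475 / 2.704 = 0.64626479
Cp = (USL - LSL)/(6*sigma) = (132.7 - 109.3)/(6*0.64626479) = 6.0347
Cpu = (132.7 - 129.77)/(3*0.64626479) = 1.5112
Cpl = (129.77 - 109.3)/(3*0.64626479) = 10.5581
Cpk = min(Cpu, Cpl) = 1.5112

1.5112


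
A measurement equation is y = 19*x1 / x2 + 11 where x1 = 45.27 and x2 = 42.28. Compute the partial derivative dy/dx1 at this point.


y = 19*x1 / x2 + 11
dy/dx1 = 19/x2
Evaluate at x2 = 42.28: c1 = 19 / 42.28
c1 = 0.4494

0.4494


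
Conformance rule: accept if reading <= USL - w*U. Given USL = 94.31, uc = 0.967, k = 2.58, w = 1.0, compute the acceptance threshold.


U = k * uc = 2.58 * 0.967 = 2.49486
guard band g = w * U = 1.0 * 2.49486 = 2.49486
AL = USL - g = 94.31 - 2.49486
AL = 91.8151

91.8151


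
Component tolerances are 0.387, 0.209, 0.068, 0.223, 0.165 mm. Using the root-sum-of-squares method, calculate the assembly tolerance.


RSS = sqrt(0.387^2 + 0.209^2 + 0.068^2 + 0.223^2 + 0.165^2)
= sqrt(0.275028)
= 0.5244

0.5244


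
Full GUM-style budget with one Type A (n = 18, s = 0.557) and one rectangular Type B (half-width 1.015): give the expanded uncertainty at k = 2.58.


u_A = s / sqrt(n) = 0.557 / sqrt(18) = 0.13128616
u_B = half_width / sqrt(3) = 1.015 / sqrt(3) = 0.58601052
uc = sqrt(u_A^2 + u_B^2) = sqrt(0.13128616^2 + 0.58601052^2) = 0.60053675
U = k * uc = 2.58 * 0.60053675
U = 1.5494

1.5494


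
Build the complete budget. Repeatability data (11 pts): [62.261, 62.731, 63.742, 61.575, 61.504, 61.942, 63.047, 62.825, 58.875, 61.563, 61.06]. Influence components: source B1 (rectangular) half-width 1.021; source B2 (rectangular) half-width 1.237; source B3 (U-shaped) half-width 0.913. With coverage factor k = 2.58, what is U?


mean = (62.261 + 62.731 + 63.742 + 61.575 + 61.504 + 61.942 + 63.047 + 62.825 + 58.875 + 61.563 + 61.06) / 11 = 61.92045455
s = sqrt(sum((x - mean)^2)/(n-1)) = 1.2889716
u_A = s / sqrt(n) = 1.2889716 / sqrt(11) = 0.38863956
u_B1 = 1.021 / sqrt(3) = 0.58947462
u_B2 = 1.237 / sqrt(3) = 0.71418228
u_B3 = 0.913 / sqrt(2) = 0.64558849
uc = sqrt(0.38863956^2 + 0.58947462^2 + 0.71418228^2 + 0.64558849^2) = 1.1938852
U = k * uc = 2.58 * 1.1938852
U = 3.0802

3.0802


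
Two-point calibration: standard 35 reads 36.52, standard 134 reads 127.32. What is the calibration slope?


slope = (y2 - y1) / (x2 - x1)
= (127.32 - 36.52) / (134 - 35)
= 90.8000 / 99
= 0.9172

0.9172


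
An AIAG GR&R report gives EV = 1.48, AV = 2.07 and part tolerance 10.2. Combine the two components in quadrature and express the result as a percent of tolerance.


GRR = sqrt(EV^2 + AV^2) = sqrt(1.48^2 + 2.07^2) = 2.5446611
%GRR = GRR / tol * 100 = 2.5446611 / 10.2 * 100
%GRR = 24.9477

24.9477


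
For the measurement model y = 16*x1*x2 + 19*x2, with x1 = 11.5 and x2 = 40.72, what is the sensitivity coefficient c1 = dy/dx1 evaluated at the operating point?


y = 16*x1*x2 + 19*x2
dy/dx1 = 16*x2
Evaluate at x2 = 40.72: c1 = 16 * 40.72
c1 = 651.5200

651.5200


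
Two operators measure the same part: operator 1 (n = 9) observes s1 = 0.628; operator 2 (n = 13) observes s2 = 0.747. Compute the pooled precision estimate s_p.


s_p = sqrt(((n1-1)*s1^2 + (n2-1)*s2^2) / (n1+n2-2))
numerator = (9-1)*0.628^2 + (13-1)*0.747^2 = 3.155072 + 6.696108 = 9.85118
denominator = 9 + 13 - 2 = 20
s_p^2 = 9.85118 / 20 = 0.492559
s_p = sqrt(0.492559) = 0.7018

0.7018


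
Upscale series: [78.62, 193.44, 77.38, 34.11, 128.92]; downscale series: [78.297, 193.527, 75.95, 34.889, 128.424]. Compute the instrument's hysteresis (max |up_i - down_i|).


|78.62 - 78.297| = 0.3230
|193.44 - 193.527| = 0.0870
|77.38 - 75.95| = 1.4300
|34.11 - 34.889| = 0.7790
|128.92 - 128.424| = 0.4960
hysteresis = max(diffs) = 1.4300

1.4300


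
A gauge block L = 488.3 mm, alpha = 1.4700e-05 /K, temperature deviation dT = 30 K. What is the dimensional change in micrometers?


dL = L * alpha * dT
= 488.3 * 1.4700e-05 * 30
= 0.2153403 mm
dL_um = 0.2153403 * 1000 = 215.3403 um

215.3403


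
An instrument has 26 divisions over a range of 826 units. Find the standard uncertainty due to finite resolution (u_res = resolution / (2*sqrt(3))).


resolution = range / divisions
resolution = 826 / 26 = 31.769231
u_res = resolution / (2*sqrt(3))
u_res = 31.769231 / 3.4641016
u_res = 9.1710

9.1710


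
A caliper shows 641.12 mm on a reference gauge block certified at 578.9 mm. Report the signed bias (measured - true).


Systematic error = measured - true
= 641.12 - 578.9
= 62.2200

62.2200


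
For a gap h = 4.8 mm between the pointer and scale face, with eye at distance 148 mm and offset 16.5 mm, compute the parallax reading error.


error = h * offset / d
= 4.8 * 16.5 / 148
= 0.5351

0.5351


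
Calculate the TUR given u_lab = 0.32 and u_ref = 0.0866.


TUR = u_lab / u_ref
= 0.32 / 0.0866
= 3.6952

3.6952


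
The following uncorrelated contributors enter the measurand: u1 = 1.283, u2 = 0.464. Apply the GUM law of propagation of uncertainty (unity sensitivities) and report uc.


uc = sqrt(1.283^2 + 0.464^2)
uc = sqrt(1.861385)
uc = 1.3643

1.3643


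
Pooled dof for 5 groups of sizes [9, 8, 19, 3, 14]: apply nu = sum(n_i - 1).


nu = sum_i (n_i - 1)
nu = ((9 - 1) + (8 - 1) + (19 - 1) + (3 - 1) + (14 - 1))
nu = 8 + 7 + 18 + 2 + 13
nu = 48

48


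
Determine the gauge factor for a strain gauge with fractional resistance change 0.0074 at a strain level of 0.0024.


GF = (dR/R) / epsilon
= 0.0074 / 0.0024
= 3.0833

3.0833


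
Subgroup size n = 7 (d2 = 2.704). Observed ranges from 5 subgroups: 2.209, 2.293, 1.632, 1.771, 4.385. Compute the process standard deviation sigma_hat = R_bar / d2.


R_bar = (2.209 + 2.293 + 1.632 + 1.771 + 4.385) / 5
R_bar = 12.29 / 5 = 2.458
sigma_hat = R_bar / d2 = 2.458 / 2.704 = 0.9090

0.9090


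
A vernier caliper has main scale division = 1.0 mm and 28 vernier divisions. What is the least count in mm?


LC = MSD / n_div
= 1.0 / 28
= 0.0357

0.0357


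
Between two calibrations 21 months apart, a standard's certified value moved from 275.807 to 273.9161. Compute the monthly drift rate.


rate = (v2 - v1) / months
= (273.9161 - 275.807) / 21
= -1.8909 / 21
= -0.0900

-0.0900


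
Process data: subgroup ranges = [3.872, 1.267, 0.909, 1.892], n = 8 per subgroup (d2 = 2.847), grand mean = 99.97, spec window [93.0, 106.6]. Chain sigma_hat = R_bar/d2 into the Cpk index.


R_bar = (3.872 + 1.267 + 0.909 + 1.892) / 4 = 1.985
sigma = R_bar / d2 = 1.985 / 2.847 = 0.69722515
Cp = (USL - LSL)/(6*sigma) = (106.6 - 93.0)/(6*0.69722515) = 3.2510
Cpu = (106.6 - 99.97)/(3*0.69722515) = 3.1697
Cpl = (99.97 - 93.0)/(3*0.69722515) = 3.3323
Cpk = min(Cpu, Cpl) = 3.1697

3.1697


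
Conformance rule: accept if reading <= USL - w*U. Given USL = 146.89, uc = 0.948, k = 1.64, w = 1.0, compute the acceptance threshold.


U = k * uc = 1.64 * 0.948 = 1.55472
guard band g = w * U = 1.0 * 1.55472 = 1.55472
AL = USL - g = 146.89 - 1.55472
AL = 145.3353

145.3353


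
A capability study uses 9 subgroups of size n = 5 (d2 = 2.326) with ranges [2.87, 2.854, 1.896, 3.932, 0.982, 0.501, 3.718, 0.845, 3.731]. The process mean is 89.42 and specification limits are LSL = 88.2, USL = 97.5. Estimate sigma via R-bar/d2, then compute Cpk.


R_bar = (2.87 + 2.854 + 1.896 + 3.932 + 0.982 + 0.501 + 3.718 + 0.845 + 3.731) / 9 = 2.3698889
sigma = R_bar / d2 = 2.3698889 / 2.326 = 1.0188688
Cp = (USL - LSL)/(6*sigma) = (97.5 - 88.2)/(6*1.0188688) = 1.5213
Cpu = (97.5 - 89.42)/(3*1.0188688) = 2.6435
Cpl = (89.42 - 88.2)/(3*1.0188688) = 0.3991
Cpk = min(Cpu, Cpl) = 0.3991

0.3991


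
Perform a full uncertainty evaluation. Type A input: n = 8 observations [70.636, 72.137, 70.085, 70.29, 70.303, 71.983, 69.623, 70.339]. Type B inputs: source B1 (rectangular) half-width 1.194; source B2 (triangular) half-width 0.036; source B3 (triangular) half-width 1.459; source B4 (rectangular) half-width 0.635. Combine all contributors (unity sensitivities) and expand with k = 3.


mean = (70.636 + 72.137 + 70.085 + 70.29 + 70.303 + 71.983 + 69.623 + 70.339) / 8 = 70.6745
s = sqrt(sum((x - mean)^2)/(n-1)) = 0.90270514
u_A = s / sqrt(n) = 0.90270514 / sqrt(8) = 0.31915446
u_B1 = 1.194 / sqrt(3) = 0.68935622
u_B2 = 0.036 / sqrt(6) = 0.014696938
u_B3 = 1.459 / sqrt(6) = 0.59563426
u_B4 = 0.635 / sqrt(3) = 0.36661742
uc = sqrt(0.31915446^2 + 0.68935622^2 + 0.014696938^2 + 0.59563426^2 + 0.36661742^2) = 1.0327033
U = k * uc = 3 * 1.0327033
U = 3.0981

3.0981
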